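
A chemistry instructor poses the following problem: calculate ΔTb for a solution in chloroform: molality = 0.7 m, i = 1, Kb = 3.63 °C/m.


ΔTb = Kb × m × i
= 3.63 × 0.7 × 1
= 2.541 °C

2.541 °C


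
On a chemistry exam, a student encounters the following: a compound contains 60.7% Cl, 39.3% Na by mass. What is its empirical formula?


Assume 100 g sample. Moles of each element:
  Cl: 60.7/35.45 = 1.712 mol
  Na: 39.3/22.99 = 1.709 mol
Divide by smallest (1.709):
  Cl: 1.712/1.709 = 1.0
  Na: 1.709/1.709 = 1.0
Empirical formula: NaCl

NaCl


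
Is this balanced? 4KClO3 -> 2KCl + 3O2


Equation: 4KClO3 -> 2KCl + 3O2
Check atoms: Cl: 4≠2, K: 4≠2, O: 12≠6
Not balanced

No, not balanced


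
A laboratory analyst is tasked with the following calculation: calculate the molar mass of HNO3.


M(HNO3) = 1×1.008 + 1×14.01 + 3×16.0
= 1.01 + 14.01 + 48.0
= 63.02 g/mol

63.02 g/mol


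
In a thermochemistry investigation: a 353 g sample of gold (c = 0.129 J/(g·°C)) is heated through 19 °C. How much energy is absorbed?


q = mcΔT = 353 × 0.129 × 19
= 865.20 J

865.20 J


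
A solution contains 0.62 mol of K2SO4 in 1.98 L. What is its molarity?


M = n/V = 0.62/1.98 = 0.313 mol/L

0.313 M


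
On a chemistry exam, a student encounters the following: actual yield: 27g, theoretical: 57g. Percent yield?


% yield = actual/theoretical × 100
= 27/57 × 100
= 47.37%

47.37%


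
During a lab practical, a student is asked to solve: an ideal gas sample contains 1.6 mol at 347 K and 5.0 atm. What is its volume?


PV = nRT  (R = 0.08206 L·atm/(mol·K))
V = nRT/P = 1.6×0.08206×347/5.0
= 9.112 L

9.112 L


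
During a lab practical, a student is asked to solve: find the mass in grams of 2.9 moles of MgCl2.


M(MgCl2) = 95.21 g/mol
mass = n × M = 2.9 × 95.21 = 276.11 g

276.11 g


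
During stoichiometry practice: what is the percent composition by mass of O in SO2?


M(SO2) = 1×32.07 + 2×16.0 = 64.07 g/mol
Mass of O = 2 × 16.0 = 32.00 g/mol
% O = 32.00/64.07 × 100 = 49.95%

49.95%


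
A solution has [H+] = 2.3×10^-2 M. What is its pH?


pH = -log10([H+]) = -log10(2.3×10^-2)
= 2 - log10(2.3)
= 2 - 0.36
= 1.64

1.64


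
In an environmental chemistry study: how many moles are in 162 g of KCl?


M(KCl) = 74.55 g/mol
n = mass/M = 162/74.55 = 2.173 mol

2.173 mol


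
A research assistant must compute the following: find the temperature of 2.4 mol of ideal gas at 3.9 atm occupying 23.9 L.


PV = nRT  (R = 0.08206 L·atm/(mol·K))
T = PV/(nR) = 3.9×23.9/(2.4×0.08206)
= 93.21/0.196944
= 473.28 K

473.28 K


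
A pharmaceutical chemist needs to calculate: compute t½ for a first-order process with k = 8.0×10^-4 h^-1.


t½ = ln2/k = 0.693147/(8.0×10^-4 h^-1)
= 866.4 h

866.4 h


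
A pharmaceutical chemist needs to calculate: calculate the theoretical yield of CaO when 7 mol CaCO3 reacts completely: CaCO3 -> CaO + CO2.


Mole ratio CaO:CaCO3 = 1:1
n(CaO) = 7 × 1/1 = 7.000 mol
mass = 7.000 × 56.08 = 392.56 g

392.56 g


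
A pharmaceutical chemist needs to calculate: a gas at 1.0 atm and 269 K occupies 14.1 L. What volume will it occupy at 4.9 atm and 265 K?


P1V1/T1 = P2V2/T2
V2 = P1V1T2/(T1P2)
= 1.0×14.1×265/(269×4.9)
= 2.835 L

2.835 L


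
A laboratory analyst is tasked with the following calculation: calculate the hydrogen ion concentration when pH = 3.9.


[H+] = 10^(-pH) = 10^(-3.9)
= 1.26×10^-4 M

1.26×10^-4 M


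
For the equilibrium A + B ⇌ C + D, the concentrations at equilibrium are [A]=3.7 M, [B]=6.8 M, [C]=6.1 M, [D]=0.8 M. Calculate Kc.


Kc = [C][D]/([A][B])
= (6.1^1 × 0.8^1)/(3.7^1 × 6.8^1)
= 4.88/25.16
= 0.1940

0.1940


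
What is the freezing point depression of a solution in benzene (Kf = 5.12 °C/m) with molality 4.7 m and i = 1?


ΔTf = Kf × m × i
= 5.12 × 4.7 × 1
= 24.064 °C

24.064 °C


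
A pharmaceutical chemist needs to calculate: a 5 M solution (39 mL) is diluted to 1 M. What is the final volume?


C1V1 = C2V2
5 × 39 = 1 × V2
V2 = 195/1 = 195.0 mL

195.0 mL


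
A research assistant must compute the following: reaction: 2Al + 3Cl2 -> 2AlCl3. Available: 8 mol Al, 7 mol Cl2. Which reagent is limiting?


Mole ratio available / coefficient:
  Al: 8/2 = 4.000
  Cl2: 7/3 = 2.333
Smaller ratio is limiting.

Cl2


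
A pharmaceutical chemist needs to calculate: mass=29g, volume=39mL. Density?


ρ = mass/volume
= 29/39
= 0.744 g/mL

0.744 g/mL


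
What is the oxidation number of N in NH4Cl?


x + 4(+1) + (-1) = 0, so x = -3
Oxidation number: -3

-3


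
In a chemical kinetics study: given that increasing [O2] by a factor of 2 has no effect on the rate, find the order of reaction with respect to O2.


rate ∝ [O2]^n
rate ∝ [O2]^0
Order in O2: 0

0


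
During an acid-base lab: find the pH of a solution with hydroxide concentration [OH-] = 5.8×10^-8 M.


pOH = -log10([OH-]) = -log10(5.8×10^-8)
= 8 - log10(5.8) = 7.24
pH = 14 - pOH = 14 - 7.24 = 6.76

6.76


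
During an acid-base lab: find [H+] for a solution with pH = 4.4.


[H+] = 10^(-pH) = 10^(-4.4)
= 3.98×10^-5 M

3.98×10^-5 M


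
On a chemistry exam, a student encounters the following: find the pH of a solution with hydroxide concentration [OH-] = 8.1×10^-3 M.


pOH = -log10([OH-]) = -log10(8.1×10^-3)
= 3 - log10(8.1) = 2.09
pH = 14 - pOH = 14 - 2.09 = 11.91

11.91


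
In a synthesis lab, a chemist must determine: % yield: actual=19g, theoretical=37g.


% yield = actual/theoretical × 100
= 19/37 × 100
= 51.35%

51.35%


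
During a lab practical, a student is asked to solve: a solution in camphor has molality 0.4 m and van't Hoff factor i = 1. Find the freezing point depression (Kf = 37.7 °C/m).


ΔTf = Kf × m × i
= 37.7 × 0.4 × 1
= 15.08 °C

15.08 °C


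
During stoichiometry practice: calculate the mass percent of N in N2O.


M(N2O) = 2×14.01 + 1×16.0 = 44.02 g/mol
Mass of N = 2 × 14.01 = 28.02 g/mol
% N = 28.02/44.02 × 100 = 63.65%

63.65%


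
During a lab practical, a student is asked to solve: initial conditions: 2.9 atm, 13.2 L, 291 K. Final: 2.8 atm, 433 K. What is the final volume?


P1V1/T1 = P2V2/T2
V2 = P1V1T2/(T1P2)
= 2.9×13.2×433/(291×2.8)
= 20.343 L

20.343 L


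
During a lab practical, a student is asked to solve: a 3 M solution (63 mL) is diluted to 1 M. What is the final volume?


C1V1 = C2V2
3 × 63 = 1 × V2
V2 = 189/1 = 189.0 mL

189.0 mL


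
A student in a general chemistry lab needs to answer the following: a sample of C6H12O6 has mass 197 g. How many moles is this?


M(C6H12O6) = 180.16 g/mol
n = mass/M = 197/180.16 = 1.0935 mol

1.0935 mol


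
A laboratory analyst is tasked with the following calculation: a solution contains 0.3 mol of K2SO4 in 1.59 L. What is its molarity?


M = n/V = 0.3/1.59 = 0.189 mol/L

0.189 M


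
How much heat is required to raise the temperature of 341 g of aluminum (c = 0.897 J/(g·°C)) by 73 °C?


q = mcΔT = 341 × 0.897 × 73
= 22329.02 J

22329.02 J


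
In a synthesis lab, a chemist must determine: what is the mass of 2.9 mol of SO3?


M(SO3) = 80.07 g/mol
mass = n × M = 2.9 × 80.07 = 232.20 g

232.20 g


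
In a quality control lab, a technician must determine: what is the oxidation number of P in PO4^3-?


x + 4(-2) = -3, so x = +5
Oxidation number: +5

+5


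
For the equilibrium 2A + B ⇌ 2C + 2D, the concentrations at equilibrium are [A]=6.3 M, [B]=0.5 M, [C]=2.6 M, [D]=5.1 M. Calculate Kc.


Kc = [C]^2[D]^2/([A]^2[B])
= (2.6^2 × 5.1^2)/(6.3^2 × 0.5^1)
= 175.8276/19.845
= 8.860

8.860


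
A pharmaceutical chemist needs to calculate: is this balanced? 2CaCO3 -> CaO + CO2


Equation: 2CaCO3 -> CaO + CO2
Check atoms: C: 2≠1, Ca: 2≠1, O: 6≠3
Not balanced

No, not balanced


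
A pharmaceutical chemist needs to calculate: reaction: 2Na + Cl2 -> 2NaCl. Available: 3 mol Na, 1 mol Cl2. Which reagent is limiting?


Mole ratio available / coefficient:
  Na: 3/2 = 1.500
  Cl2: 1/1 = 1.000
Smaller ratio is limiting.

Cl2


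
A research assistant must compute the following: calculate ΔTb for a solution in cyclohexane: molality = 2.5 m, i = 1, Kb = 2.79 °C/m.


ΔTb = Kb × m × i
= 2.79 × 2.5 × 1
= 6.975 °C

6.975 °C


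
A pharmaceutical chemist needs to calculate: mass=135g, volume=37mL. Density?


ρ = mass/volume
= 135/37
= 3.649 g/mL

3.649 g/mL


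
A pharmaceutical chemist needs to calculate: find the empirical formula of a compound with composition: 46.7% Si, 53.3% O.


Assume 100 g sample. Moles of each element:
  Si: 46.7/28.09 = 1.663 mol
  O: 53.3/16.0 = 3.331 mol
Divide by smallest (1.663):
  Si: 1.663/1.663 = 1.0
  O: 3.331/1.663 = 2.0
Empirical formula: SiO2

SiO2


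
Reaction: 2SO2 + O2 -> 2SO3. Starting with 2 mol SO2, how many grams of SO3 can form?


Mole ratio SO3:SO2 = 2:2
n(SO3) = 2 × 2/2 = 2.000 mol
mass = 2.000 × 80.07 = 160.14 g

160.14 g


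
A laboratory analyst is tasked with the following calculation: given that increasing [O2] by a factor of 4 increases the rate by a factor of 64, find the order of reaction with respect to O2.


rate ∝ [O2]^n
4^n = 64 → n = 3
Order in O2: 3

3


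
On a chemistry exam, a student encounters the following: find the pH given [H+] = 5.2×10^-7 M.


pH = -log10([H+]) = -log10(5.2×10^-7)
= 7 - log10(5.2)
= 7 - 0.72
= 6.28

6.28


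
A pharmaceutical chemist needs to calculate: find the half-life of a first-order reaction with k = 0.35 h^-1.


t½ = ln2/k = 0.693147/(0.35 h^-1)
= 1.980 h

1.980 h


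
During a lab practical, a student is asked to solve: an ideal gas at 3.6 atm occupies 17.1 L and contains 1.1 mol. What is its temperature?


PV = nRT  (R = 0.08206 L·atm/(mol·K))
T = PV/(nR) = 3.6×17.1/(1.1×0.08206)
= 61.56/0.090266
= 681.98 K

681.98 K


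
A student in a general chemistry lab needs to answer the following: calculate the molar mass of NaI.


M(NaI) = 1×22.99 + 1×126.9
= 22.99 + 126.9
= 149.89 g/mol

149.89 g/mol


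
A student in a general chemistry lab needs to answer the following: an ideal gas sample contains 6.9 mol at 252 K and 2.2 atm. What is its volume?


PV = nRT  (R = 0.08206 L·atm/(mol·K))
V = nRT/P = 6.9×0.08206×252/2.2
= 64.857 L

64.857 L


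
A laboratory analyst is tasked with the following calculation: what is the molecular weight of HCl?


M(HCl) = 1×1.008 + 1×35.45
= 1.01 + 35.45
= 36.46 g/mol

36.46 g/mol


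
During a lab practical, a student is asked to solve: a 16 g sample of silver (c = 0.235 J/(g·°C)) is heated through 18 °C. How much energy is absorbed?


q = mcΔT = 16 × 0.235 × 18
= 67.68 J

67.68 J


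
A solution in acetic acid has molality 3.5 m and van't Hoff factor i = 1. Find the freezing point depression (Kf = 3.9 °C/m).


ΔTf = Kf × m × i
= 3.9 × 3.5 × 1
= 13.65 °C

13.65 °C


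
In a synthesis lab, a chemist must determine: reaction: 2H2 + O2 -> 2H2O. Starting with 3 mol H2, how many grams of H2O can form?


Mole ratio H2O:H2 = 2:2
n(H2O) = 3 × 2/2 = 3.000 mol
mass = 3.000 × 18.02 = 54.06 g

54.06 g


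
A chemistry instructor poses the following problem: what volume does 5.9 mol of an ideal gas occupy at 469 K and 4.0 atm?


PV = nRT  (R = 0.08206 L·atm/(mol·K))
V = nRT/P = 5.9×0.08206×469/4.0
= 56.767 L

56.767 L


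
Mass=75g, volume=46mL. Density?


ρ = mass/volume
= 75/46
= 1.63 g/mL

1.63 g/mL


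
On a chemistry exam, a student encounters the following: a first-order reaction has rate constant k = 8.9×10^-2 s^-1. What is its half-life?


t½ = ln2/k = 0.693147/(8.9×10^-2 s^-1)
= 7.788 s

7.788 s


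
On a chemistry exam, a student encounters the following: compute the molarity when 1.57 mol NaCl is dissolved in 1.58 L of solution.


M = n/V = 1.57/1.58 = 0.994 mol/L

0.994 M


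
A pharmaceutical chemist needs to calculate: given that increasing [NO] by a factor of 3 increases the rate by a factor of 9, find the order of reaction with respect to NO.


rate ∝ [NO]^n
3^n = 9 → n = 2
Order in NO: 2

2


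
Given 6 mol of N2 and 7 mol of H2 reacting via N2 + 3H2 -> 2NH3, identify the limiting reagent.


Mole ratio available / coefficient:
  N2: 6/1 = 6.000
  H2: 7/3 = 2.333
Smaller ratio is limiting.

H2


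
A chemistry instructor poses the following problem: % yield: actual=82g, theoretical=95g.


% yield = actual/theoretical × 100
= 82/95 × 100
= 86.32%

86.32%


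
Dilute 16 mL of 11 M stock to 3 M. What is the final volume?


C1V1 = C2V2
11 × 16 = 3 × V2
V2 = 176/3 = 58.67 mL

58.67 mL


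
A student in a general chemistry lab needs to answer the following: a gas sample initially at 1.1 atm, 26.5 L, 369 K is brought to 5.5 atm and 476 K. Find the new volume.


P1V1/T1 = P2V2/T2
V2 = P1V1T2/(T1P2)
= 1.1×26.5×476/(369×5.5)
= 6.837 L

6.837 L


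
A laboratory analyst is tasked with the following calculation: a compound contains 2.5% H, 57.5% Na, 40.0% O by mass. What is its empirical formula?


Assume 100 g sample. Moles of each element:
  H: 2.5/1.008 = 2.48 mol
  Na: 57.5/22.99 = 2.501 mol
  O: 40.0/16.0 = 2.5 mol
Divide by smallest (2.48):
  H: 2.48/2.48 = 1.0
  Na: 2.501/2.48 = 1.01
  O: 2.5/2.48 = 1.01
Empirical formula: NaOH

NaOH


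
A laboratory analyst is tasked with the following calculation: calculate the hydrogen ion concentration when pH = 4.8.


[H+] = 10^(-pH) = 10^(-4.8)
= 1.58×10^-5 M

1.58×10^-5 M


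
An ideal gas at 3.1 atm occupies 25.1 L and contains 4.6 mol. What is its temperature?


PV = nRT  (R = 0.08206 L·atm/(mol·K))
T = PV/(nR) = 3.1×25.1/(4.6×0.08206)
= 77.81/0.377476
= 206.13 K

206.13 K


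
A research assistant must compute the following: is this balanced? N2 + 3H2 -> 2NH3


Equation: N2 + 3H2 -> 2NH3
Check atoms: H: 6=6, N: 2=2
Balanced

Yes, balanced


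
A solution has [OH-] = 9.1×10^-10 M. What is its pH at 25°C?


pOH = -log10([OH-]) = -log10(9.1×10^-10)
= 10 - log10(9.1) = 9.04
pH = 14 - pOH = 14 - 9.04 = 4.96

4.96


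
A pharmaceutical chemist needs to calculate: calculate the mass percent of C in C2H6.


M(C2H6) = 2×12.01 + 6×1.008 = 30.068 g/mol
Mass of C = 2 × 12.01 = 24.02 g/mol
% C = 24.02/30.068 × 100 = 79.89%

79.89%


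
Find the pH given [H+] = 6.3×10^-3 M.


pH = -log10([H+]) = -log10(6.3×10^-3)
= 3 - log10(6.3)
= 3 - 0.8
= 2.2

2.2


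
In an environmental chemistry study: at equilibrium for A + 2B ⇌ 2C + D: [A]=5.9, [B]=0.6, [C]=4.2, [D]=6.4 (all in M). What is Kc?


Kc = [C]^2[D]/([A][B]^2)
= (4.2^2 × 6.4^1)/(5.9^1 × 0.6^2)
= 112.896/2.124
= 53.15

53.15


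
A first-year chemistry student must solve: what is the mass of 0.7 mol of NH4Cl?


M(NH4Cl) = 53.49 g/mol
mass = n × M = 0.7 × 53.49 = 37.44 g

37.44 g


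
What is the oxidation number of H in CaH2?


H with a metal (hydride): -1
Oxidation number: -1

-1


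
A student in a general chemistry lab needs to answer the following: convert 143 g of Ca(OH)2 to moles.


M(Ca(OH)2) = 74.1 g/mol
n = mass/M = 143/74.1 = 1.9298 mol

1.9298 mol


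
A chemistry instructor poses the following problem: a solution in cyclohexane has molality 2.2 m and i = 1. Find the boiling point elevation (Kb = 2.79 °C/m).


ΔTb = Kb × m × i
= 2.79 × 2.2 × 1
= 6.138 °C

6.138 °C


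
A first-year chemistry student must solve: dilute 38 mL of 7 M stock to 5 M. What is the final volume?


C1V1 = C2V2
7 × 38 = 5 × V2
V2 = 266/5 = 53.2 mL

53.2 mL


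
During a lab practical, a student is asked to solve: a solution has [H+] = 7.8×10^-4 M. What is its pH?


pH = -log10([H+]) = -log10(7.8×10^-4)
= 4 - log10(7.8)
= 4 - 0.89
= 3.11

3.11


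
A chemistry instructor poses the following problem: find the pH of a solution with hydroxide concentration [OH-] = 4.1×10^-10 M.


pOH = -log10([OH-]) = -log10(4.1×10^-10)
= 10 - log10(4.1) = 9.39
pH = 14 - pOH = 14 - 9.39 = 4.61

4.61


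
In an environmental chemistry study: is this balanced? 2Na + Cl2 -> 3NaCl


Equation: 2Na + Cl2 -> 3NaCl
Check atoms: Cl: 2≠3, Na: 2≠3
Not balanced

No, not balanced


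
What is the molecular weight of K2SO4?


M(K2SO4) = 2×39.1 + 1×32.07 + 4×16.0
= 78.2 + 32.07 + 64.0
= 174.27 g/mol

174.27 g/mol


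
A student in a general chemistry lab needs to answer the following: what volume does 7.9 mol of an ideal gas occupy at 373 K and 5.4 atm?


PV = nRT  (R = 0.08206 L·atm/(mol·K))
V = nRT/P = 7.9×0.08206×373/5.4
= 44.779 L

44.779 L


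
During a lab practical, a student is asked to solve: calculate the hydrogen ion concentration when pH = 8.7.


[H+] = 10^(-pH) = 10^(-8.7)
= 2.0×10^-9 M

2.0×10^-9 M


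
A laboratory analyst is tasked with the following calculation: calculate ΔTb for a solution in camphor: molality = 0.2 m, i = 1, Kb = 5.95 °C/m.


ΔTb = Kb × m × i
= 5.95 × 0.2 × 1
= 1.19 °C

1.19 °C


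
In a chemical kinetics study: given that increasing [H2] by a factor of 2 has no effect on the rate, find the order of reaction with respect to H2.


rate ∝ [H2]^n
rate ∝ [H2]^0
Order in H2: 0

0


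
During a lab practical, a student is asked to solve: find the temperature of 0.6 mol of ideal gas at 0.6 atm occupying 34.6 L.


PV = nRT  (R = 0.08206 L·atm/(mol·K))
T = PV/(nR) = 0.6×34.6/(0.6×0.08206)
= 20.76/0.049236
= 421.64 K

421.64 K


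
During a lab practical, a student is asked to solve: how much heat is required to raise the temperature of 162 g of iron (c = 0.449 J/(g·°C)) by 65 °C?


q = mcΔT = 162 × 0.449 × 65
= 4727.97 J

4727.97 J


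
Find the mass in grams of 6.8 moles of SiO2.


M(SiO2) = 60.09 g/mol
mass = n × M = 6.8 × 60.09 = 408.61 g

408.61 g


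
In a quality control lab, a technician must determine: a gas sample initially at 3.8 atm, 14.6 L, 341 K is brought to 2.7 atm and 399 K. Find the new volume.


P1V1/T1 = P2V2/T2
V2 = P1V1T2/(T1P2)
= 3.8×14.6×399/(341×2.7)
= 24.043 L

24.043 L


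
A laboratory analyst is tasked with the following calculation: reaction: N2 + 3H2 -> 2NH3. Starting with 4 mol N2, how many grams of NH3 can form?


Mole ratio NH3:N2 = 2:1
n(NH3) = 4 × 2/1 = 8.000 mol
mass = 8.000 × 17.03 = 136.24 g

136.24 g


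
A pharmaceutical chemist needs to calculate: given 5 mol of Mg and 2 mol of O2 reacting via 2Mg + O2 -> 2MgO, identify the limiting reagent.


Mole ratio available / coefficient:
  Mg: 5/2 = 2.500
  O2: 2/1 = 2.000
Smaller ratio is limiting.

O2


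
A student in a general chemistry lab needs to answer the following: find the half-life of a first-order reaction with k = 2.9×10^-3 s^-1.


t½ = ln2/k = 0.693147/(2.9×10^-3 s^-1)
= 239.0 s

239.0 s


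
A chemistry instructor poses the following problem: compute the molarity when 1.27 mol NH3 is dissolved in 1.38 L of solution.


M = n/V = 1.27/1.38 = 0.920 mol/L

0.920 M


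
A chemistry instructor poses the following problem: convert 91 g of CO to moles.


M(CO) = 28.01 g/mol
n = mass/M = 91/28.01 = 3.2488 mol

3.2488 mol


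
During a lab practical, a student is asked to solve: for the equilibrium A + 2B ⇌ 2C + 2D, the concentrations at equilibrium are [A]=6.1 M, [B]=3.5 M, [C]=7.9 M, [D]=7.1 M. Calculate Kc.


Kc = [C]^2[D]^2/([A][B]^2)
= (7.9^2 × 7.1^2)/(6.1^1 × 3.5^2)
= 3146.0881/74.725
= 42.10

42.10


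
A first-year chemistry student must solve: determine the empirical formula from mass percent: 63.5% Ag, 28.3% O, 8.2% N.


Assume 100 g sample. Moles of each element:
  Ag: 63.5/107.87 = 0.589 mol
  O: 28.3/16.0 = 1.769 mol
  N: 8.2/14.01 = 0.585 mol
Divide by smallest (0.585):
  Ag: 0.589/0.585 = 1.01
  O: 1.769/0.585 = 3.02
  N: 0.585/0.585 = 1.0
Empirical formula: AgNO3

AgNO3


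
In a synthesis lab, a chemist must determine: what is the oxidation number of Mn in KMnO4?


(+1) + x + 4(-2) = 0, so x = +7
Oxidation number: +7

+7


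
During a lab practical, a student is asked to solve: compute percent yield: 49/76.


% yield = actual/theoretical × 100
= 49/76 × 100
= 64.47%

64.47%


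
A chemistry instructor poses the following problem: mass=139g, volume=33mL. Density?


ρ = mass/volume
= 139/33
= 4.212 g/mL

4.212 g/mL


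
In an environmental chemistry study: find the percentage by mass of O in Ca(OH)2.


M(Ca(OH)2) = 1×40.08 + 2×16.0 + 2×1.008 = 74.096 g/mol
Mass of O = 2 × 16.0 = 32.00 g/mol
% O = 32.00/74.096 × 100 = 43.19%

43.19%


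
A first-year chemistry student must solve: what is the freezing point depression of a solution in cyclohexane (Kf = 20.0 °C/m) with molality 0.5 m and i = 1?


ΔTf = Kf × m × i
= 20.0 × 0.5 × 1
= 10.0 °C

10.0 °C


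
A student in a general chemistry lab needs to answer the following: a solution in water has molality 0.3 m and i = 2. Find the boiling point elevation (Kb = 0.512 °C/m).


ΔTb = Kb × m × i
= 0.512 × 0.3 × 2
= 0.3072 °C

0.3072 °C


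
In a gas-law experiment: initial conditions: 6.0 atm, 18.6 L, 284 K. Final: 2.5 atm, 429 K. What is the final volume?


P1V1/T1 = P2V2/T2
V2 = P1V1T2/(T1P2)
= 6.0×18.6×429/(284×2.5)
= 67.432 L

67.432 L


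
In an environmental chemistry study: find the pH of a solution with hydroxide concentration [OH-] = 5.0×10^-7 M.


pOH = -log10([OH-]) = -log10(5.0×10^-7)
= 7 - log10(5.0) = 6.3
pH = 14 - pOH = 14 - 6.3 = 7.7

7.7


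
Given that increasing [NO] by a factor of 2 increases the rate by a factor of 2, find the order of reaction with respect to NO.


rate ∝ [NO]^n
2^n = 2 → n = 1
Order in NO: 1

1


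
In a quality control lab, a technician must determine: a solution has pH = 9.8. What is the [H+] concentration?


[H+] = 10^(-pH) = 10^(-9.8)
= 1.58×10^-10 M

1.58×10^-10 M


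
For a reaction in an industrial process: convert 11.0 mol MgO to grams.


M(MgO) = 40.31 g/mol
mass = n × M = 11.0 × 40.31 = 443.41 g

443.41 g


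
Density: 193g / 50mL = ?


ρ = mass/volume
= 193/50
= 3.86 g/mL

3.86 g/mL


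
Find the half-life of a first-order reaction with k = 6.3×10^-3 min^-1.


t½ = ln2/k = 0.693147/(6.3×10^-3 min^-1)
= 110.0 min

110.0 min


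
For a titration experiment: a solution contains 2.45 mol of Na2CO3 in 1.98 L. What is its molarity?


M = n/V = 2.45/1.98 = 1.237 mol/L

1.237 M


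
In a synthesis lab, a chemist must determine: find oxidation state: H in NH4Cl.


H is +1 with nonmetals
Oxidation number: +1

+1


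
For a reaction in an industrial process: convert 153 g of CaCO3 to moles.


M(CaCO3) = 100.09 g/mol
n = mass/M = 153/100.09 = 1.5286 mol

1.5286 mol


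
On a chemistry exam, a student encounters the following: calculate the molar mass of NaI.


M(NaI) = 1×22.99 + 1×126.9
= 22.99 + 126.9
= 149.89 g/mol

149.89 g/mol


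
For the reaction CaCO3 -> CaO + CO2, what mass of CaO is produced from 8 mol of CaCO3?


Mole ratio CaO:CaCO3 = 1:1
n(CaO) = 8 × 1/1 = 8.000 mol
mass = 8.000 × 56.08 = 448.64 g

448.64 g


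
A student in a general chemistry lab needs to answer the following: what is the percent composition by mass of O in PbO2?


M(PbO2) = 1×207.2 + 2×16.0 = 239.20 g/mol
Mass of O = 2 × 16.0 = 32.00 g/mol
% O = 32.00/239.20 × 100 = 13.38%

13.38%


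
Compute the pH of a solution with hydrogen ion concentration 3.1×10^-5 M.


pH = -log10([H+]) = -log10(3.1×10^-5)
= 5 - log10(3.1)
= 5 - 0.49
= 4.51

4.51


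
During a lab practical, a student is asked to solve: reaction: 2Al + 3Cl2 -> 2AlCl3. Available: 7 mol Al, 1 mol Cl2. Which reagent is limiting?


Mole ratio available / coefficient:
  Al: 7/2 = 3.500
  Cl2: 1/3 = 0.333
Smaller ratio is limiting.

Cl2


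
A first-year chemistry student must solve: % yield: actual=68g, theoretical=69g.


% yield = actual/theoretical × 100
= 68/69 × 100
= 98.55%

98.55%


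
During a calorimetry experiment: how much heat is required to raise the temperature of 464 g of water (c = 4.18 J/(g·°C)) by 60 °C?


q = mcΔT = 464 × 4.18 × 60
= 116371.20 J

116371.20 J


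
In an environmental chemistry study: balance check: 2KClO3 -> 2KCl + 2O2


Equation: 2KClO3 -> 2KCl + 2O2
Check atoms: Cl: 2=2, K: 2=2, O: 6≠4
Not balanced

No, not balanced


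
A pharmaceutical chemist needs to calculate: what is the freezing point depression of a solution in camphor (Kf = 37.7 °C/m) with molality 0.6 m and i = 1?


ΔTf = Kf × m × i
= 37.7 × 0.6 × 1
= 22.62 °C

22.62 °C


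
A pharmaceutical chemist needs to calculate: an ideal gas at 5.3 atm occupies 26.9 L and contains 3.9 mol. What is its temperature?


PV = nRT  (R = 0.08206 L·atm/(mol·K))
T = PV/(nR) = 5.3×26.9/(3.9×0.08206)
= 142.57/0.320034
= 445.48 K

445.48 K


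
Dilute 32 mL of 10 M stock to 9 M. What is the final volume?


C1V1 = C2V2
10 × 32 = 9 × V2
V2 = 320/9 = 35.56 mL

35.56 mL


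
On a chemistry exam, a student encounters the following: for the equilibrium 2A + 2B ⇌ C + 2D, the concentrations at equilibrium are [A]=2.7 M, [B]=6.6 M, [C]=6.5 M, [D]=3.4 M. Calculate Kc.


Kc = [C][D]^2/([A]^2[B]^2)
= (6.5^1 × 3.4^2)/(2.7^2 × 6.6^2)
= 75.14/317.5524
= 0.2366

0.2366


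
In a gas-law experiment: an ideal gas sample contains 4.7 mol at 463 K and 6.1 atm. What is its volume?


PV = nRT  (R = 0.08206 L·atm/(mol·K))
V = nRT/P = 4.7×0.08206×463/6.1
= 29.274 L

29.274 L


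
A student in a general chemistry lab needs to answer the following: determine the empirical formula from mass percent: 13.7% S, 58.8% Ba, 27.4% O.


Assume 100 g sample. Moles of each element:
  S: 13.7/32.07 = 0.427 mol
  Ba: 58.8/137.33 = 0.428 mol
  O: 27.4/16.0 = 1.712 mol
Divide by smallest (0.427):
  S: 0.427/0.427 = 1.0
  Ba: 0.428/0.427 = 1.0
  O: 1.712/0.427 = 4.01
Empirical formula: BaSO4

BaSO4


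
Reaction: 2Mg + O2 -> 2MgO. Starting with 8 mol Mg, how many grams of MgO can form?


Mole ratio MgO:Mg = 2:2
n(MgO) = 8 × 2/2 = 8.000 mol
mass = 8.000 × 40.31 = 322.48 g

322.48 g


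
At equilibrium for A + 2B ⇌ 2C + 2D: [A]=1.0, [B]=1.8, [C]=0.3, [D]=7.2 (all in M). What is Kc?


Kc = [C]^2[D]^2/([A][B]^2)
= (0.3^2 × 7.2^2)/(1.0^1 × 1.8^2)
= 4.6656/3.24
= 1.440

1.440


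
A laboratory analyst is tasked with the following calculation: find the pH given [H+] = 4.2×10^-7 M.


pH = -log10([H+]) = -log10(4.2×10^-7)
= 7 - log10(4.2)
= 7 - 0.62
= 6.38

6.38


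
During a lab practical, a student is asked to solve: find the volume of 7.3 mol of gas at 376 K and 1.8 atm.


PV = nRT  (R = 0.08206 L·atm/(mol·K))
V = nRT/P = 7.3×0.08206×376/1.8
= 125.132 L

125.132 L


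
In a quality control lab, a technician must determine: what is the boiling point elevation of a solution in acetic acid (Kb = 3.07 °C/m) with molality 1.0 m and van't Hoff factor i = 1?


ΔTb = Kb × m × i
= 3.07 × 1.0 × 1
= 3.07 °C

3.07 °C


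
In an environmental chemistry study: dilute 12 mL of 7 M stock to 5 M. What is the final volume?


C1V1 = C2V2
7 × 12 = 5 × V2
V2 = 84/5 = 16.8 mL

16.8 mL


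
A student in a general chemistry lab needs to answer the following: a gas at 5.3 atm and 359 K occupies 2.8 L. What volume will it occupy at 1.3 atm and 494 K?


P1V1/T1 = P2V2/T2
V2 = P1V1T2/(T1P2)
= 5.3×2.8×494/(359×1.3)
= 15.708 L

15.708 L


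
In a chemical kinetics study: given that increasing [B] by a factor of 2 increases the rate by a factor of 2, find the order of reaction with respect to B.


rate ∝ [B]^n
2^n = 2 → n = 1
Order in B: 1

1


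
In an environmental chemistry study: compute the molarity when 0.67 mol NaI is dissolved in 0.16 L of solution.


M = n/V = 0.67/0.16 = 4.188 mol/L

4.188 M


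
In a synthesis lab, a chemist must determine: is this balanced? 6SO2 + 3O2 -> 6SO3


Equation: 6SO2 + 3O2 -> 6SO3
Check atoms: O: 18=18, S: 6=6
Balanced

Yes, balanced


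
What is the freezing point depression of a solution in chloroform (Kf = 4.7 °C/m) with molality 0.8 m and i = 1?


ΔTf = Kf × m × i
= 4.7 × 0.8 × 1
= 3.76 °C

3.76 °C


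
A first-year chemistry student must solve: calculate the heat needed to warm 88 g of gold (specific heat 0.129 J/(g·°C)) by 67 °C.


q = mcΔT = 88 × 0.129 × 67
= 760.58 J

760.58 J


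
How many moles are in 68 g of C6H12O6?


M(C6H12O6) = 180.16 g/mol
n = mass/M = 68/180.16 = 0.3774 mol

0.3774 mol


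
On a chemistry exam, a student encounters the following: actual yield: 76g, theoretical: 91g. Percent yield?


% yield = actual/theoretical × 100
= 76/91 × 100
= 83.52%

83.52%


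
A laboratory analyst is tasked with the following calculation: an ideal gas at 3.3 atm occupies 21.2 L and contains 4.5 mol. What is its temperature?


PV = nRT  (R = 0.08206 L·atm/(mol·K))
T = PV/(nR) = 3.3×21.2/(4.5×0.08206)
= 69.96/0.369270
= 189.45 K

189.45 K


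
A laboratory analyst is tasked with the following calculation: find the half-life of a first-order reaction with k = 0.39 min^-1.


t½ = ln2/k = 0.693147/(0.39 min^-1)
= 1.777 min

1.777 min


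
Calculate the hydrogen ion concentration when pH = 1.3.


[H+] = 10^(-pH) = 10^(-1.3)
= 5.01×10^-2 M

5.01×10^-2 M


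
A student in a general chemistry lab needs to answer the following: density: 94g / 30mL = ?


ρ = mass/volume
= 94/30
= 3.133 g/mL

3.133 g/mL


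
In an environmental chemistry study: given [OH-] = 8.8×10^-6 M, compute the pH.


pOH = -log10([OH-]) = -log10(8.8×10^-6)
= 6 - log10(8.8) = 5.06
pH = 14 - pOH = 14 - 5.06 = 8.94

8.94


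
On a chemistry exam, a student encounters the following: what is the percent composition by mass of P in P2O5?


M(P2O5) = 2×30.97 + 5×16.0 = 141.94 g/mol
Mass of P = 2 × 30.97 = 61.94 g/mol
% P = 61.94/141.94 × 100 = 43.64%

43.64%


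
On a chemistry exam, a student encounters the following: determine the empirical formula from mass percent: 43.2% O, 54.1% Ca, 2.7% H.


Assume 100 g sample. Moles of each element:
  O: 43.2/16.0 = 2.7 mol
  Ca: 54.1/40.08 = 1.35 mol
  H: 2.7/1.008 = 2.679 mol
Divide by smallest (1.35):
  O: 2.7/1.35 = 2.0
  Ca: 1.35/1.35 = 1.0
  H: 2.679/1.35 = 1.98
Empirical formula: CaO2H2

CaO2H2


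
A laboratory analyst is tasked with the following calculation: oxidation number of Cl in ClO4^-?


x + 4(-2) = -1, so x = +7
Oxidation number: +7

+7


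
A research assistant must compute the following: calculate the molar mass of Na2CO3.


M(Na2CO3) = 2×22.99 + 1×12.01 + 3×16.0
= 45.98 + 12.01 + 48.0
= 105.99 g/mol

105.99 g/mol


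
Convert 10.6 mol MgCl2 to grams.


M(MgCl2) = 95.21 g/mol
mass = n × M = 10.6 × 95.21 = 1009.23 g

1009.23 g


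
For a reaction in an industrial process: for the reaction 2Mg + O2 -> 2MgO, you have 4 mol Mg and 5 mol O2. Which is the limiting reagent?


Mole ratio available / coefficient:
  Mg: 4/2 = 2.000
  O2: 5/1 = 5.000
Smaller ratio is limiting.

Mg


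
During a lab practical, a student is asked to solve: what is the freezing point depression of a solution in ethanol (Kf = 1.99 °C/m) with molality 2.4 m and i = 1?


ΔTf = Kf × m × i
= 1.99 × 2.4 × 1
= 4.776 °C

4.776 °C


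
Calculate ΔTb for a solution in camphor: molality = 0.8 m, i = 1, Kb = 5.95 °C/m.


ΔTb = Kb × m × i
= 5.95 × 0.8 × 1
= 4.76 °C

4.76 °C


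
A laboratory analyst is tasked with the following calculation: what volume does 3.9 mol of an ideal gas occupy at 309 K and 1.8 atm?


PV = nRT  (R = 0.08206 L·atm/(mol·K))
V = nRT/P = 3.9×0.08206×309/1.8
= 54.939 L

54.939 L


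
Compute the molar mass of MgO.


M(MgO) = 1×24.31 + 1×16.0
= 24.31 + 16.0
= 40.31 g/mol

40.31 g/mol


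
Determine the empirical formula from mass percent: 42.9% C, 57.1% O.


Assume 100 g sample. Moles of each element:
  C: 42.9/12.01 = 3.572 mol
  O: 57.1/16.0 = 3.569 mol
Divide by smallest (3.569):
  C: 3.572/3.569 = 1.0
  O: 3.569/3.569 = 1.0
Empirical formula: CO

CO


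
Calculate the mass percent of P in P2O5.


M(P2O5) = 2×30.97 + 5×16.0 = 141.94 g/mol
Mass of P = 2 × 30.97 = 61.94 g/mol
% P = 61.94/141.94 × 100 = 43.64%

43.64%


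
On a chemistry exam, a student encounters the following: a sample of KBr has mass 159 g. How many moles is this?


M(KBr) = 119.0 g/mol
n = mass/M = 159/119.0 = 1.3361 mol

1.3361 mol


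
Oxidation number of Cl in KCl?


halide: -1
Oxidation number: -1

-1


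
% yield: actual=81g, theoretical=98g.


% yield = actual/theoretical × 100
= 81/98 × 100
= 82.65%

82.65%


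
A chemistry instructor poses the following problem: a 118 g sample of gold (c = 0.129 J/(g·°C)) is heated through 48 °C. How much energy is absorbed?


q = mcΔT = 118 × 0.129 × 48
= 730.66 J

730.66 J


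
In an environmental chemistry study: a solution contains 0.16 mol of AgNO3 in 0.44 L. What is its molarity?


M = n/V = 0.16/0.44 = 0.364 mol/L

0.364 M


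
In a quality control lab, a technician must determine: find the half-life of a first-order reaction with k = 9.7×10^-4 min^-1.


t½ = ln2/k = 0.693147/(9.7×10^-4 min^-1)
= 714.6 min

714.6 min


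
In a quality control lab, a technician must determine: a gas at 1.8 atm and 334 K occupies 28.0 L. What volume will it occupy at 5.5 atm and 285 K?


P1V1/T1 = P2V2/T2
V2 = P1V1T2/(T1P2)
= 1.8×28.0×285/(334×5.5)
= 7.819 L

7.819 L


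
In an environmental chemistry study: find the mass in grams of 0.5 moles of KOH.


M(KOH) = 56.11 g/mol
mass = n × M = 0.5 × 56.11 = 28.06 g

28.06 g


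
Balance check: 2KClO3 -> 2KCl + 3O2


Equation: 2KClO3 -> 2KCl + 3O2
Check atoms: Cl: 2=2, K: 2=2, O: 6=6
Balanced

Yes, balanced


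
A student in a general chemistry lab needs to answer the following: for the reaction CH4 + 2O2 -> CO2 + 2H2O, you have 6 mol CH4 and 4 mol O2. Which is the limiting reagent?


Mole ratio available / coefficient:
  CH4: 6/1 = 6.000
  O2: 4/2 = 2.000
Smaller ratio is limiting.

O2


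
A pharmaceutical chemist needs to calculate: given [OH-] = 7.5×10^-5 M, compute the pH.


pOH = -log10([OH-]) = -log10(7.5×10^-5)
= 5 - log10(7.5) = 4.12
pH = 14 - pOH = 14 - 4.12 = 9.88

9.88


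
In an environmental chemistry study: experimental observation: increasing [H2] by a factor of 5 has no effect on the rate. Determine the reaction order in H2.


rate ∝ [H2]^n
rate ∝ [H2]^0
Order in H2: 0

0


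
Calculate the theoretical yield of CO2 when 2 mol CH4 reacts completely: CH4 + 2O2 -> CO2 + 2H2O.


Mole ratio CO2:CH4 = 1:1
n(CO2) = 2 × 1/1 = 2.000 mol
mass = 2.000 × 44.01 = 88.02 g

88.02 g


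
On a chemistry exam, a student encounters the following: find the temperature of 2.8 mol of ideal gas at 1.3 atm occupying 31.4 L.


PV = nRT  (R = 0.08206 L·atm/(mol·K))
T = PV/(nR) = 1.3×31.4/(2.8×0.08206)
= 40.82/0.229768
= 177.66 K

177.66 K


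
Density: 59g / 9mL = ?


ρ = mass/volume
= 59/9
= 6.556 g/mL

6.556 g/mL


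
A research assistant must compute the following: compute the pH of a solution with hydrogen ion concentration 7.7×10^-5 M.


pH = -log10([H+]) = -log10(7.7×10^-5)
= 5 - log10(7.7)
= 5 - 0.89
= 4.11

4.11


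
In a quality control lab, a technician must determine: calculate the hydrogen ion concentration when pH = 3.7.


[H+] = 10^(-pH) = 10^(-3.7)
= 2.0×10^-4 M

2.0×10^-4 M


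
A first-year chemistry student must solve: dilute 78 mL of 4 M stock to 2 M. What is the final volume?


C1V1 = C2V2
4 × 78 = 2 × V2
V2 = 312/2 = 156.0 mL

156.0 mL


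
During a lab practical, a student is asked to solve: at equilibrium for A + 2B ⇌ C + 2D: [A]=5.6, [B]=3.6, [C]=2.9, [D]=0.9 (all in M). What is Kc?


Kc = [C][D]^2/([A][B]^2)
= (2.9^1 × 0.9^2)/(5.6^1 × 3.6^2)
= 2.349/72.576
= 0.03237

0.03237


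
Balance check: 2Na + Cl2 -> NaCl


Equation: 2Na + Cl2 -> NaCl
Check atoms: Cl: 2≠1, Na: 2≠1
Not balanced

No, not balanced


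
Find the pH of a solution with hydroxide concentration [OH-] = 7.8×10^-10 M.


pOH = -log10([OH-]) = -log10(7.8×10^-10)
= 10 - log10(7.8) = 9.11
pH = 14 - pOH = 14 - 9.11 = 4.89

4.89


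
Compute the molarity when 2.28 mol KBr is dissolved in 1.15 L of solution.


M = n/V = 2.28/1.15 = 1.983 mol/L

1.983 M


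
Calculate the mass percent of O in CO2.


M(CO2) = 1×12.01 + 2×16.0 = 44.01 g/mol
Mass of O = 2 × 16.0 = 32.00 g/mol
% O = 32.00/44.01 × 100 = 72.71%

72.71%


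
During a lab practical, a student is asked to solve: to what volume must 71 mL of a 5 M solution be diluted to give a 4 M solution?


C1V1 = C2V2
5 × 71 = 4 × V2
V2 = 355/4 = 88.75 mL

88.75 mL


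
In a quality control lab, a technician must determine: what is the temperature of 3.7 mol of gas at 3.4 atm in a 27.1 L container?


PV = nRT  (R = 0.08206 L·atm/(mol·K))
T = PV/(nR) = 3.4×27.1/(3.7×0.08206)
= 92.14/0.303622
= 303.47 K

303.47 K


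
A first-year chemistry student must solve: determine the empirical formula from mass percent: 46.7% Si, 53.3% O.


Assume 100 g sample. Moles of each element:
  Si: 46.7/28.09 = 1.663 mol
  O: 53.3/16.0 = 3.331 mol
Divide by smallest (1.663):
  Si: 1.663/1.663 = 1.0
  O: 3.331/1.663 = 2.0
Empirical formula: SiO2

SiO2


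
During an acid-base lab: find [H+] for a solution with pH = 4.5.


[H+] = 10^(-pH) = 10^(-4.5)
= 3.16×10^-5 M

3.16×10^-5 M


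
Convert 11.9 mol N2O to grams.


M(N2O) = 44.02 g/mol
mass = n × M = 11.9 × 44.02 = 523.84 g

523.84 g


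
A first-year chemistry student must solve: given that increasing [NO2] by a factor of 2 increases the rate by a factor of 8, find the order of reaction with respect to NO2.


rate ∝ [NO2]^n
2^n = 8 → n = 3
Order in NO2: 3

3


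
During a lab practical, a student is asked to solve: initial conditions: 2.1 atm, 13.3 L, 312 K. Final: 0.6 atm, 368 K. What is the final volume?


P1V1/T1 = P2V2/T2
V2 = P1V1T2/(T1P2)
= 2.1×13.3×368/(312×0.6)
= 54.905 L

54.905 L


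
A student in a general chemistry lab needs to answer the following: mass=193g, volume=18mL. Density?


ρ = mass/volume
= 193/18
= 10.722 g/mL

10.722 g/mL


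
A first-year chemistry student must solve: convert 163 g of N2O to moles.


M(N2O) = 44.02 g/mol
n = mass/M = 163/44.02 = 3.7029 mol

3.7029 mol


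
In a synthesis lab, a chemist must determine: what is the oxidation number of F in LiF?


F is always -1
Oxidation number: -1

-1


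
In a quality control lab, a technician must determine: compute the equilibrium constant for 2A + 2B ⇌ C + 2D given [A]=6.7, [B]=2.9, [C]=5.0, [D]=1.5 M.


Kc = [C][D]^2/([A]^2[B]^2)
= (5.0^1 × 1.5^2)/(6.7^2 × 2.9^2)
= 11.25/377.5249
= 0.02980

0.02980


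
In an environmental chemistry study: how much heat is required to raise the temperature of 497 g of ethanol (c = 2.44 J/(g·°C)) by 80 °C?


q = mcΔT = 497 × 2.44 × 80
= 97014.40 J

97014.40 J


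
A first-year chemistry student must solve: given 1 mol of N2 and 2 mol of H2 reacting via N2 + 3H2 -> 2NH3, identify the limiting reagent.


Mole ratio available / coefficient:
  N2: 1/1 = 1.000
  H2: 2/3 = 0.667
Smaller ratio is limiting.

H2


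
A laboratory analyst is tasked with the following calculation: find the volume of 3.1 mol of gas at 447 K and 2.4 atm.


PV = nRT  (R = 0.08206 L·atm/(mol·K))
V = nRT/P = 3.1×0.08206×447/2.4
= 47.379 L

47.379 L


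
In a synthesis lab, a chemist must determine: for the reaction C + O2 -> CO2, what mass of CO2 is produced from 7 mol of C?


Mole ratio CO2:C = 1:1
n(CO2) = 7 × 1/1 = 7.000 mol
mass = 7.000 × 44.01 = 308.07 g

308.07 g
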